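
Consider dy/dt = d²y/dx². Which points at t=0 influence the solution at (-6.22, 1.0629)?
The entire real line. The heat equation has infinite propagation speed: any initial disturbance instantly affects all points (though exponentially small far away).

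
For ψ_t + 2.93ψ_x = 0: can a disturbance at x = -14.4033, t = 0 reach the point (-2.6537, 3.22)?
No. Only data at x = -12.0883 affects (-2.6537, 3.22). Advection has one-way propagation along characteristics.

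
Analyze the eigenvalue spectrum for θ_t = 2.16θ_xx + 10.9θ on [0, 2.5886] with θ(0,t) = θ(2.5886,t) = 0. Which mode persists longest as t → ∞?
Eigenvalues: λₙ = 2.16n²π²/2.5886² - 10.9.
First three modes:
  n=1: λ₁ = 2.16π²/2.5886² - 10.9 ≈ -7.719
  n=2: λ₂ = 8.64π²/2.5886² - 10.9 ≈ 1.826
  n=3: λ₃ = 19.44π²/2.5886² - 10.9 ≈ 17.733
Since 2.16π²/2.5886² ≈ 3.181 < 10.9, λ₁ < 0.
The n=1 mode grows fastest (−λₙ is largest for n=1) → dominates.
Asymptotic: θ ~ c₁ sin(πx/2.5886) e^{7.719t} (exponential growth at rate −λ₁ ≈ 7.719).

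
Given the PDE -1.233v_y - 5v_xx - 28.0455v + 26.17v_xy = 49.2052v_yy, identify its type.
Rewriting in standard form: -5v_xx + 26.17v_xy - 49.2052v_yy - 1.233v_y - 28.0455v = 0. The second-order coefficients are A = -5, B = 26.17, C = -49.2052. Since B² - 4AC = -299.2351 < 0, this is an elliptic PDE.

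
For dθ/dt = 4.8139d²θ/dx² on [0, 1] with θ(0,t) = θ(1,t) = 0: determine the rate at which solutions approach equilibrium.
Eigenvalues: λₙ = 4.8139n²π².
First three modes:
  n=1: λ₁ = 4.8139π² ≈ 47.511
  n=2: λ₂ = 19.2556π² ≈ 190.045 (4× faster decay)
  n=3: λ₃ = 43.3251π² ≈ 427.602 (9× faster decay)
As t → ∞, higher modes decay exponentially faster. The n=1 mode dominates: θ ~ c₁ sin(πx) e^{-λ₁t}.
Decay rate: λ₁ = 4.8139π² ≈ 47.511.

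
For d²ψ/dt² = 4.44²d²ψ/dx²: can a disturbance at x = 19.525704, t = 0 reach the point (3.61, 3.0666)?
No. The domain of dependence is [-10.005704, 17.225704], and 19.525704 is outside this interval.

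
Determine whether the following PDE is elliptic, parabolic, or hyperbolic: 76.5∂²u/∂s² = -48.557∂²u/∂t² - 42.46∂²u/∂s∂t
Rewriting in standard form: 76.5∂²u/∂s² + 42.46∂²u/∂s∂t + 48.557∂²u/∂t² = 0. Coefficients: A = 76.5, B = 42.46, C = 48.557. B² - 4AC = -13055.5904, which is negative, so the equation is elliptic.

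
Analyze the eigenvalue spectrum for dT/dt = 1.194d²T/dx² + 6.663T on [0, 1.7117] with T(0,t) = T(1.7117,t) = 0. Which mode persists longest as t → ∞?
Eigenvalues: λₙ = 1.194n²π²/1.7117² - 6.663.
First three modes:
  n=1: λ₁ = 1.194π²/1.7117² - 6.663 ≈ -2.641
  n=2: λ₂ = 4.776π²/1.7117² - 6.663 ≈ 9.425
  n=3: λ₃ = 10.746π²/1.7117² - 6.663 ≈ 29.536
Since 1.194π²/1.7117² ≈ 4.022 < 6.663, λ₁ < 0.
The n=1 mode grows fastest (−λₙ is largest for n=1) → dominates.
Asymptotic: T ~ c₁ sin(πx/1.7117) e^{2.641t} (exponential growth at rate −λ₁ ≈ 2.641).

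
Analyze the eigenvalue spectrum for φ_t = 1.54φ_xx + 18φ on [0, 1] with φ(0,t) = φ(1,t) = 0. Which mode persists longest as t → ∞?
Eigenvalues: λₙ = 1.54n²π²/1² - 18.
First three modes:
  n=1: λ₁ = 1.54π² - 18 ≈ -2.801
  n=2: λ₂ = 6.16π² - 18 ≈ 42.797
  n=3: λ₃ = 13.86π² - 18 ≈ 118.793
Since 1.54π² ≈ 15.199 < 18, λ₁ < 0.
The n=1 mode grows fastest (−λₙ is largest for n=1) → dominates.
Asymptotic: φ ~ c₁ sin(πx/1) e^{2.801t} (exponential growth at rate −λ₁ ≈ 2.801).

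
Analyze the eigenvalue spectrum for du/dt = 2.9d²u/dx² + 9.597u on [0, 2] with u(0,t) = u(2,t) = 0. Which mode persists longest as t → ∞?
Eigenvalues: λₙ = 2.9n²π²/2² - 9.597.
First three modes:
  n=1: λ₁ = 2.9π²/2² - 9.597 ≈ -2.442
  n=2: λ₂ = 11.6π²/2² - 9.597 ≈ 19.025
  n=3: λ₃ = 26.1π²/2² - 9.597 ≈ 54.802
Since 2.9π²/2² ≈ 7.155 < 9.597, λ₁ < 0.
The n=1 mode grows fastest (−λₙ is largest for n=1) → dominates.
Asymptotic: u ~ c₁ sin(πx/2) e^{2.442t} (exponential growth at rate −λ₁ ≈ 2.442).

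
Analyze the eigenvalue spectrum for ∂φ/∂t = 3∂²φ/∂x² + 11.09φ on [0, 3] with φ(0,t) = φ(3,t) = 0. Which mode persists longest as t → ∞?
Eigenvalues: λₙ = 3n²π²/3² - 11.09.
First three modes:
  n=1: λ₁ = 3π²/3² - 11.09 ≈ -7.8
  n=2: λ₂ = 12π²/3² - 11.09 ≈ 2.069
  n=3: λ₃ = 27π²/3² - 11.09 ≈ 18.519
Since 3π²/3² ≈ 3.29 < 11.09, λ₁ < 0.
The n=1 mode grows fastest (−λₙ is largest for n=1) → dominates.
Asymptotic: φ ~ c₁ sin(πx/3) e^{7.8t} (exponential growth at rate −λ₁ ≈ 7.8).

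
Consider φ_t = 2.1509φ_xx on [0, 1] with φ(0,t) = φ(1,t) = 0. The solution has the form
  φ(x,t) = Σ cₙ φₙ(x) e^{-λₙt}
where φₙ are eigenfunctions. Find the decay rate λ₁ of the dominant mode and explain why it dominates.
Eigenvalues: λₙ = 2.1509n²π².
First three modes:
  n=1: λ₁ = 2.1509π² ≈ 21.229
  n=2: λ₂ = 8.6036π² ≈ 84.914 (4× faster decay)
  n=3: λ₃ = 19.3581π² ≈ 191.057 (9× faster decay)
As t → ∞, higher modes decay exponentially faster. The n=1 mode dominates: φ ~ c₁ sin(πx) e^{-λ₁t}.
Decay rate: λ₁ = 2.1509π² ≈ 21.229.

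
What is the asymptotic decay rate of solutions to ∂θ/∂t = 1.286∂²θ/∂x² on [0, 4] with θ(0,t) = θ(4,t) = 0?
Eigenvalues: λₙ = 1.286n²π²/4².
First three modes:
  n=1: λ₁ = 1.286π²/4² ≈ 0.793
  n=2: λ₂ = 5.144π²/4² ≈ 3.173 (4× faster decay)
  n=3: λ₃ = 11.574π²/4² ≈ 7.139 (9× faster decay)
As t → ∞, higher modes decay exponentially faster. The n=1 mode dominates: θ ~ c₁ sin(πx/4) e^{-λ₁t}.
Decay rate: λ₁ = 1.286π²/4² ≈ 0.793.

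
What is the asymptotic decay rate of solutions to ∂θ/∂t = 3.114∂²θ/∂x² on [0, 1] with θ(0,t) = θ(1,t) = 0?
Eigenvalues: λₙ = 3.114n²π².
First three modes:
  n=1: λ₁ = 3.114π² ≈ 30.734
  n=2: λ₂ = 12.456π² ≈ 122.936 (4× faster decay)
  n=3: λ₃ = 28.026π² ≈ 276.606 (9× faster decay)
As t → ∞, higher modes decay exponentially faster. The n=1 mode dominates: θ ~ c₁ sin(πx) e^{-λ₁t}.
Decay rate: λ₁ = 3.114π² ≈ 30.734.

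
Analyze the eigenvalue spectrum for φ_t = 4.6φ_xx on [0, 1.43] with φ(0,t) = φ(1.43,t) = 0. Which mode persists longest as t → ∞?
Eigenvalues: λₙ = 4.6n²π²/1.43².
First three modes:
  n=1: λ₁ = 4.6π²/1.43² ≈ 22.202
  n=2: λ₂ = 18.4π²/1.43² ≈ 88.807 (4× faster decay)
  n=3: λ₃ = 41.4π²/1.43² ≈ 199.815 (9× faster decay)
As t → ∞, higher modes decay exponentially faster. The n=1 mode dominates: φ ~ c₁ sin(πx/1.43) e^{-λ₁t}.
Decay rate: λ₁ = 4.6π²/1.43² ≈ 22.202.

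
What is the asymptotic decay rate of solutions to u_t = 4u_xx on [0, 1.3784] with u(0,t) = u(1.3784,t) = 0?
Eigenvalues: λₙ = 4n²π²/1.3784².
First three modes:
  n=1: λ₁ = 4π²/1.3784² ≈ 20.778
  n=2: λ₂ = 16π²/1.3784² ≈ 83.113 (4× faster decay)
  n=3: λ₃ = 36π²/1.3784² ≈ 187.004 (9× faster decay)
As t → ∞, higher modes decay exponentially faster. The n=1 mode dominates: u ~ c₁ sin(πx/1.3784) e^{-λ₁t}.
Decay rate: λ₁ = 4π²/1.3784² ≈ 20.778.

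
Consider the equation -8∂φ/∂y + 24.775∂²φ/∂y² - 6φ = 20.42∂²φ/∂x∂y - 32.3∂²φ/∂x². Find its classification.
Rewriting in standard form: 32.3∂²φ/∂x² - 20.42∂²φ/∂x∂y + 24.775∂²φ/∂y² - 8∂φ/∂y - 6φ = 0. Elliptic. (A = 32.3, B = -20.42, C = 24.775 gives B² - 4AC = -2783.9536.)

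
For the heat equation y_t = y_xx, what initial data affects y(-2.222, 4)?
The entire real line. The heat equation has infinite propagation speed: any initial disturbance instantly affects all points (though exponentially small far away).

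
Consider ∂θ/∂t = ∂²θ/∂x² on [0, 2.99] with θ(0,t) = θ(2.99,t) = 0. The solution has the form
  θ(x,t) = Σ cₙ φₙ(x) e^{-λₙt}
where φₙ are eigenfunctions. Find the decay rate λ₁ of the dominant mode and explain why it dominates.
Eigenvalues: λₙ = n²π²/2.99².
First three modes:
  n=1: λ₁ = π²/2.99² ≈ 1.104
  n=2: λ₂ = 4π²/2.99² ≈ 4.416 (4× faster decay)
  n=3: λ₃ = 9π²/2.99² ≈ 9.936 (9× faster decay)
As t → ∞, higher modes decay exponentially faster. The n=1 mode dominates: θ ~ c₁ sin(πx/2.99) e^{-λ₁t}.
Decay rate: λ₁ = π²/2.99² ≈ 1.104.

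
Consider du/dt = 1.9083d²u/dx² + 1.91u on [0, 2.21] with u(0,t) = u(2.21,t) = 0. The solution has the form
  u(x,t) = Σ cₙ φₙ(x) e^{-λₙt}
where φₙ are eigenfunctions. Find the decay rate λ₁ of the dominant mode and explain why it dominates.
Eigenvalues: λₙ = 1.9083n²π²/2.21² - 1.91.
First three modes:
  n=1: λ₁ = 1.9083π²/2.21² - 1.91 ≈ 1.946
  n=2: λ₂ = 7.6332π²/2.21² - 1.91 ≈ 13.515
  n=3: λ₃ = 17.1747π²/2.21² - 1.91 ≈ 32.796
Since 1.9083π²/2.21² ≈ 3.856 > 1.91, all λₙ > 0.
The n=1 mode decays slowest → dominates as t → ∞.
Asymptotic: u ~ c₁ sin(πx/2.21) e^{-λ₁t} with decay rate λ₁ ≈ 1.946.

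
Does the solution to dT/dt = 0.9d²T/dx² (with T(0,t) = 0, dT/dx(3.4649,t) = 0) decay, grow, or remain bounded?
T → 0. Heat escapes through the Dirichlet boundary.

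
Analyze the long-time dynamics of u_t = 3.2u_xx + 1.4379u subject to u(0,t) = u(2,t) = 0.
Long-time behavior: u → 0. Diffusion dominates reaction (r=1.4379 < κπ²/L²≈7.9); solution decays.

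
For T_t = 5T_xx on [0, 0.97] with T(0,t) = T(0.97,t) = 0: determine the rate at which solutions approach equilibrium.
Eigenvalues: λₙ = 5n²π²/0.97².
First three modes:
  n=1: λ₁ = 5π²/0.97² ≈ 52.448
  n=2: λ₂ = 20π²/0.97² ≈ 209.791 (4× faster decay)
  n=3: λ₃ = 45π²/0.97² ≈ 472.029 (9× faster decay)
As t → ∞, higher modes decay exponentially faster. The n=1 mode dominates: T ~ c₁ sin(πx/0.97) e^{-λ₁t}.
Decay rate: λ₁ = 5π²/0.97² ≈ 52.448.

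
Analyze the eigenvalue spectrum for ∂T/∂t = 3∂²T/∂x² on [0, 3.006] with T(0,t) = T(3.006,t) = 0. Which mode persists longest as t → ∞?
Eigenvalues: λₙ = 3n²π²/3.006².
First three modes:
  n=1: λ₁ = 3π²/3.006² ≈ 3.277
  n=2: λ₂ = 12π²/3.006² ≈ 13.107 (4× faster decay)
  n=3: λ₃ = 27π²/3.006² ≈ 29.491 (9× faster decay)
As t → ∞, higher modes decay exponentially faster. The n=1 mode dominates: T ~ c₁ sin(πx/3.006) e^{-λ₁t}.
Decay rate: λ₁ = 3π²/3.006² ≈ 3.277.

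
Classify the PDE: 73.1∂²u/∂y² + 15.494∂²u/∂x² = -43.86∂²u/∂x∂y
Rewriting in standard form: 15.494∂²u/∂x² + 43.86∂²u/∂x∂y + 73.1∂²u/∂y² = 0. A = 15.494, B = 43.86, C = 73.1. Discriminant B² - 4AC = -2606.746. Since -2606.746 < 0, elliptic.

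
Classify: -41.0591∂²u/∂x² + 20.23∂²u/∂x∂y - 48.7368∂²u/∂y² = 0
Elliptic (discriminant = -7595.10367952).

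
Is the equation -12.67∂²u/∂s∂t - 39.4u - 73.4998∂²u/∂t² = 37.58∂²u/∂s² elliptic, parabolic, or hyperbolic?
Rewriting in standard form: -37.58∂²u/∂s² - 12.67∂²u/∂s∂t - 73.4998∂²u/∂t² - 39.4u = 0. Computing B² - 4AC with A = -37.58, B = -12.67, C = -73.4998: discriminant = -10887.961036 (negative). Answer: elliptic.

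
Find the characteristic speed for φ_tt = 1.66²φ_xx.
Speed = 1.66. Information travels along characteristics x = x₀ ± 1.66t.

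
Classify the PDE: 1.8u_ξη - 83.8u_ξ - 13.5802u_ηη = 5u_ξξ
Rewriting in standard form: -5u_ξξ + 1.8u_ξη - 13.5802u_ηη - 83.8u_ξ = 0. A = -5, B = 1.8, C = -13.5802. Discriminant B² - 4AC = -268.364. Since -268.364 < 0, elliptic.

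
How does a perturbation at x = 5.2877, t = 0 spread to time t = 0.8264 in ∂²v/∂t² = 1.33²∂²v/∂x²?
Domain of influence: [4.188588, 6.386812]. Data at x = 5.2877 spreads outward at speed 1.33.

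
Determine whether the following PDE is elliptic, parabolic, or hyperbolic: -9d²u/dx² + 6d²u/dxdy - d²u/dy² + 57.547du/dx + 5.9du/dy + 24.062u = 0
Coefficients: A = -9, B = 6, C = -1. B² - 4AC = 0, which is zero, so the equation is parabolic.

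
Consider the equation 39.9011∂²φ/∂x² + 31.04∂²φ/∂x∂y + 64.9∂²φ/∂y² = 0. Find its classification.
Elliptic. (A = 39.9011, B = 31.04, C = 64.9 gives B² - 4AC = -9394.84396.)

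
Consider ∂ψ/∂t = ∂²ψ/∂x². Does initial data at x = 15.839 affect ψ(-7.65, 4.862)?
Yes, for any finite x. The heat equation has infinite propagation speed, so all initial data affects all points at any t > 0.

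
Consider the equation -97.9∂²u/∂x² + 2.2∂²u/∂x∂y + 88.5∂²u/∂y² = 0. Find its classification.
Hyperbolic. (A = -97.9, B = 2.2, C = 88.5 gives B² - 4AC = 34661.44.)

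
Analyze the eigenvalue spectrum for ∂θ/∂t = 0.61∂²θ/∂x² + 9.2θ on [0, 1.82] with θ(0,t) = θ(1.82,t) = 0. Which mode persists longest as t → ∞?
Eigenvalues: λₙ = 0.61n²π²/1.82² - 9.2.
First three modes:
  n=1: λ₁ = 0.61π²/1.82² - 9.2 ≈ -7.382
  n=2: λ₂ = 2.44π²/1.82² - 9.2 ≈ -1.93
  n=3: λ₃ = 5.49π²/1.82² - 9.2 ≈ 7.158
Since 0.61π²/1.82² ≈ 1.818 < 9.2, λ₁ < 0.
The n=1 mode grows fastest (−λₙ is largest for n=1) → dominates.
Asymptotic: θ ~ c₁ sin(πx/1.82) e^{7.382t} (exponential growth at rate −λ₁ ≈ 7.382).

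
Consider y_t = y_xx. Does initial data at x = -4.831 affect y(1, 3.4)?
Yes, for any finite x. The heat equation has infinite propagation speed, so all initial data affects all points at any t > 0.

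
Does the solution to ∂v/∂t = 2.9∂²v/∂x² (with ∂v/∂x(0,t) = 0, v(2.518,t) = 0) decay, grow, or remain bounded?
v → 0. Heat escapes through the Dirichlet boundary.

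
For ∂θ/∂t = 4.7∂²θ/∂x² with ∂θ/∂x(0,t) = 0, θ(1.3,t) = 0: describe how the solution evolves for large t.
θ → 0. Heat escapes through the Dirichlet boundary.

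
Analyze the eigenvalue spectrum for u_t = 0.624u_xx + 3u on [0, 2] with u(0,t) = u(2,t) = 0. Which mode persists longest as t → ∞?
Eigenvalues: λₙ = 0.624n²π²/2² - 3.
First three modes:
  n=1: λ₁ = 0.624π²/2² - 3 ≈ -1.46
  n=2: λ₂ = 2.496π²/2² - 3 ≈ 3.159
  n=3: λ₃ = 5.616π²/2² - 3 ≈ 10.857
Since 0.624π²/2² ≈ 1.54 < 3, λ₁ < 0.
The n=1 mode grows fastest (−λₙ is largest for n=1) → dominates.
Asymptotic: u ~ c₁ sin(πx/2) e^{1.46t} (exponential growth at rate −λ₁ ≈ 1.46).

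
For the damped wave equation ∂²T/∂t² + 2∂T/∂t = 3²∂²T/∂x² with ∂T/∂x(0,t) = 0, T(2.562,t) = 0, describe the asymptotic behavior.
T → 0. Damping (γ=2) dissipates energy; oscillations decay exponentially.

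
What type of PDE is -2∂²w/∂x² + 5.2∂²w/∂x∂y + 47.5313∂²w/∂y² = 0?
With A = -2, B = 5.2, C = 47.5313, the discriminant is 407.2904. This is a hyperbolic PDE.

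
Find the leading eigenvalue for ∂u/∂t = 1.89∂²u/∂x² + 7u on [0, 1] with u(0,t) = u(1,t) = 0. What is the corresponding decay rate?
Eigenvalues: λₙ = 1.89n²π²/1² - 7.
First three modes:
  n=1: λ₁ = 1.89π² - 7 ≈ 11.654
  n=2: λ₂ = 7.56π² - 7 ≈ 67.614
  n=3: λ₃ = 17.01π² - 7 ≈ 160.882
Since 1.89π² ≈ 18.654 > 7, all λₙ > 0.
The n=1 mode decays slowest → dominates as t → ∞.
Asymptotic: u ~ c₁ sin(πx/1) e^{-λ₁t} with decay rate λ₁ ≈ 11.654.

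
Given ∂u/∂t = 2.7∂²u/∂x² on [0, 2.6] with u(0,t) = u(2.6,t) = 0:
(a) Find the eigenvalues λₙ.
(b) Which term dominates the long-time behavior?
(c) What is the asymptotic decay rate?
Eigenvalues: λₙ = 2.7n²π²/2.6².
First three modes:
  n=1: λ₁ = 2.7π²/2.6² ≈ 3.942
  n=2: λ₂ = 10.8π²/2.6² ≈ 15.768 (4× faster decay)
  n=3: λ₃ = 24.3π²/2.6² ≈ 35.478 (9× faster decay)
As t → ∞, higher modes decay exponentially faster. The n=1 mode dominates: u ~ c₁ sin(πx/2.6) e^{-λ₁t}.
Decay rate: λ₁ = 2.7π²/2.6² ≈ 3.942.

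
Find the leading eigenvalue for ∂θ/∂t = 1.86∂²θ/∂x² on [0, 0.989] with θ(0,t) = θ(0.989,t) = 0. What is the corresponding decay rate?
Eigenvalues: λₙ = 1.86n²π²/0.989².
First three modes:
  n=1: λ₁ = 1.86π²/0.989² ≈ 18.768
  n=2: λ₂ = 7.44π²/0.989² ≈ 75.072 (4× faster decay)
  n=3: λ₃ = 16.74π²/0.989² ≈ 168.913 (9× faster decay)
As t → ∞, higher modes decay exponentially faster. The n=1 mode dominates: θ ~ c₁ sin(πx/0.989) e^{-λ₁t}.
Decay rate: λ₁ = 1.86π²/0.989² ≈ 18.768.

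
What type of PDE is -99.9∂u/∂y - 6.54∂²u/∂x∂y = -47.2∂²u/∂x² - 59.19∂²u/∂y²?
Rewriting in standard form: 47.2∂²u/∂x² - 6.54∂²u/∂x∂y + 59.19∂²u/∂y² - 99.9∂u/∂y = 0. With A = 47.2, B = -6.54, C = 59.19, the discriminant is -11132.3004. This is an elliptic PDE.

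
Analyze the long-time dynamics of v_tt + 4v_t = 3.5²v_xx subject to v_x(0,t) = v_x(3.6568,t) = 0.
Long-time behavior: v → constant (steady state). Damping (γ=4) dissipates the nonconstant modes; with Neumann BCs the spatial average obeys M''+γM'=0 and tends to a finite limit.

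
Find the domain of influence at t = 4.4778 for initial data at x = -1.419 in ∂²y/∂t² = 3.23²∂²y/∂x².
Domain of influence: [-15.882294, 13.044294]. Data at x = -1.419 spreads outward at speed 3.23.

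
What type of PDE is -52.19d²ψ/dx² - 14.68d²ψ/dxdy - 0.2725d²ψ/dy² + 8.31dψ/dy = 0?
With A = -52.19, B = -14.68, C = -0.2725, the discriminant is 158.6153. This is a hyperbolic PDE.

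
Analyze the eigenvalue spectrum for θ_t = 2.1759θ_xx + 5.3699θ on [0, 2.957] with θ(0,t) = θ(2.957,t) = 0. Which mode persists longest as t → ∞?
Eigenvalues: λₙ = 2.1759n²π²/2.957² - 5.3699.
First three modes:
  n=1: λ₁ = 2.1759π²/2.957² - 5.3699 ≈ -2.914
  n=2: λ₂ = 8.7036π²/2.957² - 5.3699 ≈ 4.454
  n=3: λ₃ = 19.5831π²/2.957² - 5.3699 ≈ 16.734
Since 2.1759π²/2.957² ≈ 2.456 < 5.3699, λ₁ < 0.
The n=1 mode grows fastest (−λₙ is largest for n=1) → dominates.
Asymptotic: θ ~ c₁ sin(πx/2.957) e^{2.914t} (exponential growth at rate −λ₁ ≈ 2.914).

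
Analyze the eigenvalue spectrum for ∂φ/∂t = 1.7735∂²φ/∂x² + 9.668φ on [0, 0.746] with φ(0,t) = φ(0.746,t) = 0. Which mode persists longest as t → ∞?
Eigenvalues: λₙ = 1.7735n²π²/0.746² - 9.668.
First three modes:
  n=1: λ₁ = 1.7735π²/0.746² - 9.668 ≈ 21.784
  n=2: λ₂ = 7.094π²/0.746² - 9.668 ≈ 116.141
  n=3: λ₃ = 15.9615π²/0.746² - 9.668 ≈ 273.403
Since 1.7735π²/0.746² ≈ 31.452 > 9.668, all λₙ > 0.
The n=1 mode decays slowest → dominates as t → ∞.
Asymptotic: φ ~ c₁ sin(πx/0.746) e^{-λ₁t} with decay rate λ₁ ≈ 21.784.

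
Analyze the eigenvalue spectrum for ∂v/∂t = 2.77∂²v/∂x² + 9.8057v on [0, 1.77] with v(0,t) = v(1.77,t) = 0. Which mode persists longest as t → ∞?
Eigenvalues: λₙ = 2.77n²π²/1.77² - 9.8057.
First three modes:
  n=1: λ₁ = 2.77π²/1.77² - 9.8057 ≈ -1.079
  n=2: λ₂ = 11.08π²/1.77² - 9.8057 ≈ 25.1
  n=3: λ₃ = 24.93π²/1.77² - 9.8057 ≈ 68.732
Since 2.77π²/1.77² ≈ 8.726 < 9.8057, λ₁ < 0.
The n=1 mode grows fastest (−λₙ is largest for n=1) → dominates.
Asymptotic: v ~ c₁ sin(πx/1.77) e^{1.079t} (exponential growth at rate −λ₁ ≈ 1.079).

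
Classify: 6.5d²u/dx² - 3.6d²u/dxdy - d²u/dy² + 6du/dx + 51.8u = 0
Hyperbolic (discriminant = 38.96).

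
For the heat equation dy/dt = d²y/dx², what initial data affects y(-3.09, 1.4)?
The entire real line. The heat equation has infinite propagation speed: any initial disturbance instantly affects all points (though exponentially small far away).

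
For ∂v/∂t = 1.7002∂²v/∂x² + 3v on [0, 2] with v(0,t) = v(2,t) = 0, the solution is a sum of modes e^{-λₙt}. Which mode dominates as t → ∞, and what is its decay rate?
Eigenvalues: λₙ = 1.7002n²π²/2² - 3.
First three modes:
  n=1: λ₁ = 1.7002π²/2² - 3 ≈ 1.195
  n=2: λ₂ = 6.8008π²/2² - 3 ≈ 13.78
  n=3: λ₃ = 15.3018π²/2² - 3 ≈ 34.756
Since 1.7002π²/2² ≈ 4.195 > 3, all λₙ > 0.
The n=1 mode decays slowest → dominates as t → ∞.
Asymptotic: v ~ c₁ sin(πx/2) e^{-λ₁t} with decay rate λ₁ ≈ 1.195.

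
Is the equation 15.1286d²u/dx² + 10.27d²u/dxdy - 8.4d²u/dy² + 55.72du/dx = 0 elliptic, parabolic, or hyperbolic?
Computing B² - 4AC with A = 15.1286, B = 10.27, C = -8.4: discriminant = 613.79386 (positive). Answer: hyperbolic.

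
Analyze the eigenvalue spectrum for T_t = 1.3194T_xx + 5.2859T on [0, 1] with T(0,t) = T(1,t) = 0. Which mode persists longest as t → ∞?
Eigenvalues: λₙ = 1.3194n²π²/1² - 5.2859.
First three modes:
  n=1: λ₁ = 1.3194π² - 5.2859 ≈ 7.736
  n=2: λ₂ = 5.2776π² - 5.2859 ≈ 46.802
  n=3: λ₃ = 11.8746π² - 5.2859 ≈ 111.912
Since 1.3194π² ≈ 13.022 > 5.2859, all λₙ > 0.
The n=1 mode decays slowest → dominates as t → ∞.
Asymptotic: T ~ c₁ sin(πx/1) e^{-λ₁t} with decay rate λ₁ ≈ 7.736.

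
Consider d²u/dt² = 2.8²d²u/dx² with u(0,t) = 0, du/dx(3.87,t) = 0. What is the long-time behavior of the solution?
As t → ∞, u oscillates (no decay). Energy is conserved; the solution oscillates indefinitely as standing waves.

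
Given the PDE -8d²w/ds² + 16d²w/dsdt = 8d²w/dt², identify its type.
Rewriting in standard form: -8d²w/ds² + 16d²w/dsdt - 8d²w/dt² = 0. The second-order coefficients are A = -8, B = 16, C = -8. Since B² - 4AC = 0 = 0, this is a parabolic PDE.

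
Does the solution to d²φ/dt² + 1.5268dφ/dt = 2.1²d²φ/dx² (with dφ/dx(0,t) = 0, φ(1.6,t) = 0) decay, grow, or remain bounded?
φ → 0. Damping (γ=1.5268) dissipates energy; oscillations decay exponentially.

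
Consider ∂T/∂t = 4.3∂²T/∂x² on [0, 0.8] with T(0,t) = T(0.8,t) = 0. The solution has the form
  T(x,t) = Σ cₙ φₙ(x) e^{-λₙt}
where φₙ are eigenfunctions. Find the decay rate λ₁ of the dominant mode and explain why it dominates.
Eigenvalues: λₙ = 4.3n²π²/0.8².
First three modes:
  n=1: λ₁ = 4.3π²/0.8² ≈ 66.311
  n=2: λ₂ = 17.2π²/0.8² ≈ 265.246 (4× faster decay)
  n=3: λ₃ = 38.7π²/0.8² ≈ 596.803 (9× faster decay)
As t → ∞, higher modes decay exponentially faster. The n=1 mode dominates: T ~ c₁ sin(πx/0.8) e^{-λ₁t}.
Decay rate: λ₁ = 4.3π²/0.8² ≈ 66.311.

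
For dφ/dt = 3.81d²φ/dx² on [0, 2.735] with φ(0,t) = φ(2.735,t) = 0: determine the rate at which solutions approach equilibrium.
Eigenvalues: λₙ = 3.81n²π²/2.735².
First three modes:
  n=1: λ₁ = 3.81π²/2.735² ≈ 5.027
  n=2: λ₂ = 15.24π²/2.735² ≈ 20.108 (4× faster decay)
  n=3: λ₃ = 34.29π²/2.735² ≈ 45.243 (9× faster decay)
As t → ∞, higher modes decay exponentially faster. The n=1 mode dominates: φ ~ c₁ sin(πx/2.735) e^{-λ₁t}.
Decay rate: λ₁ = 3.81π²/2.735² ≈ 5.027.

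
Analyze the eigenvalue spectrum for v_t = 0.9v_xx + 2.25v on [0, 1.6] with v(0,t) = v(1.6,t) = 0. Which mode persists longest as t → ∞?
Eigenvalues: λₙ = 0.9n²π²/1.6² - 2.25.
First three modes:
  n=1: λ₁ = 0.9π²/1.6² - 2.25 ≈ 1.22
  n=2: λ₂ = 3.6π²/1.6² - 2.25 ≈ 11.629
  n=3: λ₃ = 8.1π²/1.6² - 2.25 ≈ 28.978
Since 0.9π²/1.6² ≈ 3.47 > 2.25, all λₙ > 0.
The n=1 mode decays slowest → dominates as t → ∞.
Asymptotic: v ~ c₁ sin(πx/1.6) e^{-λ₁t} with decay rate λ₁ ≈ 1.22.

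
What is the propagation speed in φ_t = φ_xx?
Infinite. The heat equation is parabolic, not hyperbolic, so disturbances propagate instantly.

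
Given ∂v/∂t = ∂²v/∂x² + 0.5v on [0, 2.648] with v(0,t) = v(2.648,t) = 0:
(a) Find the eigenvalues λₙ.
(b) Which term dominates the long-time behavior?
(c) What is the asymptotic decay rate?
Eigenvalues: λₙ = n²π²/2.648² - 0.5.
First three modes:
  n=1: λ₁ = π²/2.648² - 0.5 ≈ 0.908
  n=2: λ₂ = 4π²/2.648² - 0.5 ≈ 5.13
  n=3: λ₃ = 9π²/2.648² - 0.5 ≈ 12.168
Since π²/2.648² ≈ 1.408 > 0.5, all λₙ > 0.
The n=1 mode decays slowest → dominates as t → ∞.
Asymptotic: v ~ c₁ sin(πx/2.648) e^{-λ₁t} with decay rate λ₁ ≈ 0.908.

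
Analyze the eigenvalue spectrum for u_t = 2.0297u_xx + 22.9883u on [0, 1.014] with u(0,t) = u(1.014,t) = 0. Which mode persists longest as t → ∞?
Eigenvalues: λₙ = 2.0297n²π²/1.014² - 22.9883.
First three modes:
  n=1: λ₁ = 2.0297π²/1.014² - 22.9883 ≈ -3.505
  n=2: λ₂ = 8.1188π²/1.014² - 22.9883 ≈ 54.944
  n=3: λ₃ = 18.2673π²/1.014² - 22.9883 ≈ 152.359
Since 2.0297π²/1.014² ≈ 19.483 < 22.9883, λ₁ < 0.
The n=1 mode grows fastest (−λₙ is largest for n=1) → dominates.
Asymptotic: u ~ c₁ sin(πx/1.014) e^{3.505t} (exponential growth at rate −λ₁ ≈ 3.505).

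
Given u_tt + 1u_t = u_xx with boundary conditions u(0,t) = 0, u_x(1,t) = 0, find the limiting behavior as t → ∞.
u → 0. Damping (γ=1) dissipates energy; oscillations decay exponentially.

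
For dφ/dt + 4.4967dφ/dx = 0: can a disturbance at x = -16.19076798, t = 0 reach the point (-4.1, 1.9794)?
No. Only data at x = -13.00076798 affects (-4.1, 1.9794). Advection has one-way propagation along characteristics.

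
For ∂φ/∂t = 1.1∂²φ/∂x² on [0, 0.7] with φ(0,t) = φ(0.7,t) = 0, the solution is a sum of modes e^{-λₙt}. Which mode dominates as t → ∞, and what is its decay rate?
Eigenvalues: λₙ = 1.1n²π²/0.7².
First three modes:
  n=1: λ₁ = 1.1π²/0.7² ≈ 22.156
  n=2: λ₂ = 4.4π²/0.7² ≈ 88.625 (4× faster decay)
  n=3: λ₃ = 9.9π²/0.7² ≈ 199.406 (9× faster decay)
As t → ∞, higher modes decay exponentially faster. The n=1 mode dominates: φ ~ c₁ sin(πx/0.7) e^{-λ₁t}.
Decay rate: λ₁ = 1.1π²/0.7² ≈ 22.156.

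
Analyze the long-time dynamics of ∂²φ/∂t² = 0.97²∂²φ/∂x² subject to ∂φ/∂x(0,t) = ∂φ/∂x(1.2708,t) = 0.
Long-time behavior: φ oscillates about a mean that drifts linearly in t (generically unbounded; no decay). There is no damping, so the nonconstant modes persist as standing waves (energy conserved, no decay). But with Neumann conditions at both ends the constant mode has eigenvalue 0: the spatial mean M(t) of φ satisfies M'' = 0, so M(t) = M(0) + M'(0)·t. Unless the initial velocity has zero mean (∫φ_t(x,0)dx = 0), the solution grows linearly in t (unbounded, though not exponentially); if it does have zero mean, the solution stays bounded and simply oscillates.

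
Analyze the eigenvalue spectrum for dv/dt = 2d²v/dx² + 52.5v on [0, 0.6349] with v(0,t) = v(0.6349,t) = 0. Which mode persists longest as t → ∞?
Eigenvalues: λₙ = 2n²π²/0.6349² - 52.5.
First three modes:
  n=1: λ₁ = 2π²/0.6349² - 52.5 ≈ -3.531
  n=2: λ₂ = 8π²/0.6349² - 52.5 ≈ 143.375
  n=3: λ₃ = 18π²/0.6349² - 52.5 ≈ 388.219
Since 2π²/0.6349² ≈ 48.969 < 52.5, λ₁ < 0.
The n=1 mode grows fastest (−λₙ is largest for n=1) → dominates.
Asymptotic: v ~ c₁ sin(πx/0.6349) e^{3.531t} (exponential growth at rate −λ₁ ≈ 3.531).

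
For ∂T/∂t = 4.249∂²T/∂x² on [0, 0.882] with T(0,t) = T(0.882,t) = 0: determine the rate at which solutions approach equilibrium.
Eigenvalues: λₙ = 4.249n²π²/0.882².
First three modes:
  n=1: λ₁ = 4.249π²/0.882² ≈ 53.908
  n=2: λ₂ = 16.996π²/0.882² ≈ 215.63 (4× faster decay)
  n=3: λ₃ = 38.241π²/0.882² ≈ 485.168 (9× faster decay)
As t → ∞, higher modes decay exponentially faster. The n=1 mode dominates: T ~ c₁ sin(πx/0.882) e^{-λ₁t}.
Decay rate: λ₁ = 4.249π²/0.882² ≈ 53.908.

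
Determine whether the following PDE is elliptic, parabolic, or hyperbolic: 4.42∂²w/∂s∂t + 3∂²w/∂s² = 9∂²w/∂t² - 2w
Rewriting in standard form: 3∂²w/∂s² + 4.42∂²w/∂s∂t - 9∂²w/∂t² + 2w = 0. Coefficients: A = 3, B = 4.42, C = -9. B² - 4AC = 127.5364, which is positive, so the equation is hyperbolic.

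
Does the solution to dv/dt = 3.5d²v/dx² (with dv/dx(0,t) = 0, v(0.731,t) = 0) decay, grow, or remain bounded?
v → 0. Heat escapes through the Dirichlet boundary.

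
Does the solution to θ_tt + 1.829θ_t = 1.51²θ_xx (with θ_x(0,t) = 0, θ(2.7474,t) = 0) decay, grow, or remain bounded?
θ → 0. Damping (γ=1.829) dissipates energy; oscillations decay exponentially.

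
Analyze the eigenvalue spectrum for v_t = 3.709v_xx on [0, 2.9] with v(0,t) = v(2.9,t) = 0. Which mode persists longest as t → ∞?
Eigenvalues: λₙ = 3.709n²π²/2.9².
First three modes:
  n=1: λ₁ = 3.709π²/2.9² ≈ 4.353
  n=2: λ₂ = 14.836π²/2.9² ≈ 17.411 (4× faster decay)
  n=3: λ₃ = 33.381π²/2.9² ≈ 39.174 (9× faster decay)
As t → ∞, higher modes decay exponentially faster. The n=1 mode dominates: v ~ c₁ sin(πx/2.9) e^{-λ₁t}.
Decay rate: λ₁ = 3.709π²/2.9² ≈ 4.353.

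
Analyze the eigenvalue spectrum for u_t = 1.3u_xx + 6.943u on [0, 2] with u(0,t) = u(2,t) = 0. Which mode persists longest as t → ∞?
Eigenvalues: λₙ = 1.3n²π²/2² - 6.943.
First three modes:
  n=1: λ₁ = 1.3π²/2² - 6.943 ≈ -3.735
  n=2: λ₂ = 5.2π²/2² - 6.943 ≈ 5.887
  n=3: λ₃ = 11.7π²/2² - 6.943 ≈ 21.926
Since 1.3π²/2² ≈ 3.208 < 6.943, λ₁ < 0.
The n=1 mode grows fastest (−λₙ is largest for n=1) → dominates.
Asymptotic: u ~ c₁ sin(πx/2) e^{3.735t} (exponential growth at rate −λ₁ ≈ 3.735).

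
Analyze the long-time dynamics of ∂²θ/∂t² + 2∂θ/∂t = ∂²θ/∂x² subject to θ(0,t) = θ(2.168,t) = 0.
Long-time behavior: θ → 0. Damping (γ=2) dissipates energy; oscillations decay exponentially.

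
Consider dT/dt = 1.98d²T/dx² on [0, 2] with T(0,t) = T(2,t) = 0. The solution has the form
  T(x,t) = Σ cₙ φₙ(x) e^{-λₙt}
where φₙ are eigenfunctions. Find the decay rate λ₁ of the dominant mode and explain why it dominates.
Eigenvalues: λₙ = 1.98n²π²/2².
First three modes:
  n=1: λ₁ = 1.98π²/2² ≈ 4.885
  n=2: λ₂ = 7.92π²/2² ≈ 19.542 (4× faster decay)
  n=3: λ₃ = 17.82π²/2² ≈ 43.969 (9× faster decay)
As t → ∞, higher modes decay exponentially faster. The n=1 mode dominates: T ~ c₁ sin(πx/2) e^{-λ₁t}.
Decay rate: λ₁ = 1.98π²/2² ≈ 4.885.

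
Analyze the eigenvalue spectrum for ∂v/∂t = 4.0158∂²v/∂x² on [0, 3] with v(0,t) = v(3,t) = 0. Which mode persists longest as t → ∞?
Eigenvalues: λₙ = 4.0158n²π²/3².
First three modes:
  n=1: λ₁ = 4.0158π²/3² ≈ 4.404
  n=2: λ₂ = 16.0632π²/3² ≈ 17.615 (4× faster decay)
  n=3: λ₃ = 36.1422π²/3² ≈ 39.634 (9× faster decay)
As t → ∞, higher modes decay exponentially faster. The n=1 mode dominates: v ~ c₁ sin(πx/3) e^{-λ₁t}.
Decay rate: λ₁ = 4.0158π²/3² ≈ 4.404.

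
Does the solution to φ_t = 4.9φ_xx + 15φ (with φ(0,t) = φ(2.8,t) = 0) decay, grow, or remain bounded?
φ grows unboundedly. Reaction dominates diffusion (r=15 > κπ²/L²≈6.17); solution grows exponentially.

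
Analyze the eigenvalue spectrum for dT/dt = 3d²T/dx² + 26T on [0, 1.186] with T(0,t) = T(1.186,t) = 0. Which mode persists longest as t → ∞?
Eigenvalues: λₙ = 3n²π²/1.186² - 26.
First three modes:
  n=1: λ₁ = 3π²/1.186² - 26 ≈ -4.95
  n=2: λ₂ = 12π²/1.186² - 26 ≈ 58.2
  n=3: λ₃ = 27π²/1.186² - 26 ≈ 163.45
Since 3π²/1.186² ≈ 21.05 < 26, λ₁ < 0.
The n=1 mode grows fastest (−λₙ is largest for n=1) → dominates.
Asymptotic: T ~ c₁ sin(πx/1.186) e^{4.95t} (exponential growth at rate −λ₁ ≈ 4.95).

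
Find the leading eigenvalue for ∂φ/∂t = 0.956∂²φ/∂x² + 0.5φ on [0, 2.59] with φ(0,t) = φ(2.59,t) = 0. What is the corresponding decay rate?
Eigenvalues: λₙ = 0.956n²π²/2.59² - 0.5.
First three modes:
  n=1: λ₁ = 0.956π²/2.59² - 0.5 ≈ 0.907
  n=2: λ₂ = 3.824π²/2.59² - 0.5 ≈ 5.126
  n=3: λ₃ = 8.604π²/2.59² - 0.5 ≈ 12.159
Since 0.956π²/2.59² ≈ 1.407 > 0.5, all λₙ > 0.
The n=1 mode decays slowest → dominates as t → ∞.
Asymptotic: φ ~ c₁ sin(πx/2.59) e^{-λ₁t} with decay rate λ₁ ≈ 0.907.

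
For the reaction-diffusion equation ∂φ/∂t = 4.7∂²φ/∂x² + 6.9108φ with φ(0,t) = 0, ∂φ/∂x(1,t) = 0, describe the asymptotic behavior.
φ → 0. Diffusion dominates reaction (r=6.9108 < κπ²/(4L²)≈11.6); solution decays.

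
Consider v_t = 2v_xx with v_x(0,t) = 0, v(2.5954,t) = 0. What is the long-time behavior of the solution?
As t → ∞, v → 0. Heat escapes through the Dirichlet boundary.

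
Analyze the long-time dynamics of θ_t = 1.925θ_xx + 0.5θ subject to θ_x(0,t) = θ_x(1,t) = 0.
Long-time behavior: θ grows unboundedly. With Neumann BCs the constant mode has diffusion eigenvalue 0, so any r > 0 makes it grow like e^(0.5t); solution grows exponentially.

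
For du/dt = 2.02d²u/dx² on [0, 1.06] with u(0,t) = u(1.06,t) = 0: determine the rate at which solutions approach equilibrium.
Eigenvalues: λₙ = 2.02n²π²/1.06².
First three modes:
  n=1: λ₁ = 2.02π²/1.06² ≈ 17.744
  n=2: λ₂ = 8.08π²/1.06² ≈ 70.974 (4× faster decay)
  n=3: λ₃ = 18.18π²/1.06² ≈ 159.692 (9× faster decay)
As t → ∞, higher modes decay exponentially faster. The n=1 mode dominates: u ~ c₁ sin(πx/1.06) e^{-λ₁t}.
Decay rate: λ₁ = 2.02π²/1.06² ≈ 17.744.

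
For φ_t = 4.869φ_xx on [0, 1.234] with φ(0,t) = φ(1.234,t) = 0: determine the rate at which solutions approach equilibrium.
Eigenvalues: λₙ = 4.869n²π²/1.234².
First three modes:
  n=1: λ₁ = 4.869π²/1.234² ≈ 31.558
  n=2: λ₂ = 19.476π²/1.234² ≈ 126.232 (4× faster decay)
  n=3: λ₃ = 43.821π²/1.234² ≈ 284.022 (9× faster decay)
As t → ∞, higher modes decay exponentially faster. The n=1 mode dominates: φ ~ c₁ sin(πx/1.234) e^{-λ₁t}.
Decay rate: λ₁ = 4.869π²/1.234² ≈ 31.558.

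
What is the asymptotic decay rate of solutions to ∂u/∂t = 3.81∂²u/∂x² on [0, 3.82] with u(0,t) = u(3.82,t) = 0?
Eigenvalues: λₙ = 3.81n²π²/3.82².
First three modes:
  n=1: λ₁ = 3.81π²/3.82² ≈ 2.577
  n=2: λ₂ = 15.24π²/3.82² ≈ 10.308 (4× faster decay)
  n=3: λ₃ = 34.29π²/3.82² ≈ 23.192 (9× faster decay)
As t → ∞, higher modes decay exponentially faster. The n=1 mode dominates: u ~ c₁ sin(πx/3.82) e^{-λ₁t}.
Decay rate: λ₁ = 3.81π²/3.82² ≈ 2.577.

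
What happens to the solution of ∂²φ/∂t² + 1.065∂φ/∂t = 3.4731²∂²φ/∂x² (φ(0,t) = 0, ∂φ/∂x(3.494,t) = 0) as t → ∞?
φ → 0. Damping (γ=1.065) dissipates energy; oscillations decay exponentially.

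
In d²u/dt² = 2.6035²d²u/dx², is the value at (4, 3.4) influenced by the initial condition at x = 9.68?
Yes. The domain of dependence is [-4.8519, 12.8519], and 9.68 ∈ [-4.8519, 12.8519].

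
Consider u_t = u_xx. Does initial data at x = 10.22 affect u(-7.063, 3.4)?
Yes, for any finite x. The heat equation has infinite propagation speed, so all initial data affects all points at any t > 0.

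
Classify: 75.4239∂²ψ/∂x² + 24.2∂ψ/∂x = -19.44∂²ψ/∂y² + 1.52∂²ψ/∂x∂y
Rewriting in standard form: 75.4239∂²ψ/∂x² - 1.52∂²ψ/∂x∂y + 19.44∂²ψ/∂y² + 24.2∂ψ/∂x = 0. Elliptic (discriminant = -5862.652064).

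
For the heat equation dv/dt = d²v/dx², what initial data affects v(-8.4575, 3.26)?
The entire real line. The heat equation has infinite propagation speed: any initial disturbance instantly affects all points (though exponentially small far away).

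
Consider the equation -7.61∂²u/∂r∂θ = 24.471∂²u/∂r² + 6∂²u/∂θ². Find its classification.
Rewriting in standard form: -24.471∂²u/∂r² - 7.61∂²u/∂r∂θ - 6∂²u/∂θ² = 0. Elliptic. (A = -24.471, B = -7.61, C = -6 gives B² - 4AC = -529.3919.)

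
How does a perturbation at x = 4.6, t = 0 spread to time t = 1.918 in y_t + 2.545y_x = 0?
At x = 9.48131. The characteristic carries data from (4.6, 0) to (9.48131, 1.918).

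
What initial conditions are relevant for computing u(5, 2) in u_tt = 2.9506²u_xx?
Domain of dependence: [-0.9012, 10.9012]. Signals travel at speed 2.9506, so data within |x - 5| ≤ 2.9506·2 = 5.9012 can reach the point.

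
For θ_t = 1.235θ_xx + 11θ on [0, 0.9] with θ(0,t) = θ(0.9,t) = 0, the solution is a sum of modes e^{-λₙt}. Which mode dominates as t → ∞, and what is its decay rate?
Eigenvalues: λₙ = 1.235n²π²/0.9² - 11.
First three modes:
  n=1: λ₁ = 1.235π²/0.9² - 11 ≈ 4.048
  n=2: λ₂ = 4.94π²/0.9² - 11 ≈ 49.192
  n=3: λ₃ = 11.115π²/0.9² - 11 ≈ 124.433
Since 1.235π²/0.9² ≈ 15.048 > 11, all λₙ > 0.
The n=1 mode decays slowest → dominates as t → ∞.
Asymptotic: θ ~ c₁ sin(πx/0.9) e^{-λ₁t} with decay rate λ₁ ≈ 4.048.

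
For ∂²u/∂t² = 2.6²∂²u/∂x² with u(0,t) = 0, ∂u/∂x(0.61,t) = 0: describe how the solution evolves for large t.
u oscillates (no decay). Energy is conserved; the solution oscillates indefinitely as standing waves.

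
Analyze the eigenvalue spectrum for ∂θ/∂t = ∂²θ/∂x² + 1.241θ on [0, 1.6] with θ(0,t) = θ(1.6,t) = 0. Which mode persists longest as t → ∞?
Eigenvalues: λₙ = n²π²/1.6² - 1.241.
First three modes:
  n=1: λ₁ = π²/1.6² - 1.241 ≈ 2.614
  n=2: λ₂ = 4π²/1.6² - 1.241 ≈ 14.18
  n=3: λ₃ = 9π²/1.6² - 1.241 ≈ 33.457
Since π²/1.6² ≈ 3.855 > 1.241, all λₙ > 0.
The n=1 mode decays slowest → dominates as t → ∞.
Asymptotic: θ ~ c₁ sin(πx/1.6) e^{-λ₁t} with decay rate λ₁ ≈ 2.614.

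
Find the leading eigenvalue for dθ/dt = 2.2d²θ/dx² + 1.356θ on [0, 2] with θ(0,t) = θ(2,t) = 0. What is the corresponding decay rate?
Eigenvalues: λₙ = 2.2n²π²/2² - 1.356.
First three modes:
  n=1: λ₁ = 2.2π²/2² - 1.356 ≈ 4.072
  n=2: λ₂ = 8.8π²/2² - 1.356 ≈ 20.357
  n=3: λ₃ = 19.8π²/2² - 1.356 ≈ 47.499
Since 2.2π²/2² ≈ 5.428 > 1.356, all λₙ > 0.
The n=1 mode decays slowest → dominates as t → ∞.
Asymptotic: θ ~ c₁ sin(πx/2) e^{-λ₁t} with decay rate λ₁ ≈ 4.072.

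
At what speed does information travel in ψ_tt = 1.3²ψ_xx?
Speed = 1.3. Information travels along characteristics x = x₀ ± 1.3t.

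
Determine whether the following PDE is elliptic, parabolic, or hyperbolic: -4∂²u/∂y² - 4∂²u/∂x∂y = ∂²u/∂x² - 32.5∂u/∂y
Rewriting in standard form: -∂²u/∂x² - 4∂²u/∂x∂y - 4∂²u/∂y² + 32.5∂u/∂y = 0. Coefficients: A = -1, B = -4, C = -4. B² - 4AC = 0, which is zero, so the equation is parabolic.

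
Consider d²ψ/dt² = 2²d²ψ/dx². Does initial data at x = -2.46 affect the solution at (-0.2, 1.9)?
Yes. The domain of dependence is [-4, 3.6], and -2.46 ∈ [-4, 3.6].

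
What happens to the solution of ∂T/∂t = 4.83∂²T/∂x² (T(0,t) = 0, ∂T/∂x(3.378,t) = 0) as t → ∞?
T → 0. Heat escapes through the Dirichlet boundary.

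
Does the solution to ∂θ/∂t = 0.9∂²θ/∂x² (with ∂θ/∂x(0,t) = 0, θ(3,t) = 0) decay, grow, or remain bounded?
θ → 0. Heat escapes through the Dirichlet boundary.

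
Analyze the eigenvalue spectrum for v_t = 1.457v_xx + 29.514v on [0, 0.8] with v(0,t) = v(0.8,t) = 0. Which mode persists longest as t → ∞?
Eigenvalues: λₙ = 1.457n²π²/0.8² - 29.514.
First three modes:
  n=1: λ₁ = 1.457π²/0.8² - 29.514 ≈ -7.045
  n=2: λ₂ = 5.828π²/0.8² - 29.514 ≈ 60.361
  n=3: λ₃ = 13.113π²/0.8² - 29.514 ≈ 172.705
Since 1.457π²/0.8² ≈ 22.469 < 29.514, λ₁ < 0.
The n=1 mode grows fastest (−λₙ is largest for n=1) → dominates.
Asymptotic: v ~ c₁ sin(πx/0.8) e^{7.045t} (exponential growth at rate −λ₁ ≈ 7.045).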